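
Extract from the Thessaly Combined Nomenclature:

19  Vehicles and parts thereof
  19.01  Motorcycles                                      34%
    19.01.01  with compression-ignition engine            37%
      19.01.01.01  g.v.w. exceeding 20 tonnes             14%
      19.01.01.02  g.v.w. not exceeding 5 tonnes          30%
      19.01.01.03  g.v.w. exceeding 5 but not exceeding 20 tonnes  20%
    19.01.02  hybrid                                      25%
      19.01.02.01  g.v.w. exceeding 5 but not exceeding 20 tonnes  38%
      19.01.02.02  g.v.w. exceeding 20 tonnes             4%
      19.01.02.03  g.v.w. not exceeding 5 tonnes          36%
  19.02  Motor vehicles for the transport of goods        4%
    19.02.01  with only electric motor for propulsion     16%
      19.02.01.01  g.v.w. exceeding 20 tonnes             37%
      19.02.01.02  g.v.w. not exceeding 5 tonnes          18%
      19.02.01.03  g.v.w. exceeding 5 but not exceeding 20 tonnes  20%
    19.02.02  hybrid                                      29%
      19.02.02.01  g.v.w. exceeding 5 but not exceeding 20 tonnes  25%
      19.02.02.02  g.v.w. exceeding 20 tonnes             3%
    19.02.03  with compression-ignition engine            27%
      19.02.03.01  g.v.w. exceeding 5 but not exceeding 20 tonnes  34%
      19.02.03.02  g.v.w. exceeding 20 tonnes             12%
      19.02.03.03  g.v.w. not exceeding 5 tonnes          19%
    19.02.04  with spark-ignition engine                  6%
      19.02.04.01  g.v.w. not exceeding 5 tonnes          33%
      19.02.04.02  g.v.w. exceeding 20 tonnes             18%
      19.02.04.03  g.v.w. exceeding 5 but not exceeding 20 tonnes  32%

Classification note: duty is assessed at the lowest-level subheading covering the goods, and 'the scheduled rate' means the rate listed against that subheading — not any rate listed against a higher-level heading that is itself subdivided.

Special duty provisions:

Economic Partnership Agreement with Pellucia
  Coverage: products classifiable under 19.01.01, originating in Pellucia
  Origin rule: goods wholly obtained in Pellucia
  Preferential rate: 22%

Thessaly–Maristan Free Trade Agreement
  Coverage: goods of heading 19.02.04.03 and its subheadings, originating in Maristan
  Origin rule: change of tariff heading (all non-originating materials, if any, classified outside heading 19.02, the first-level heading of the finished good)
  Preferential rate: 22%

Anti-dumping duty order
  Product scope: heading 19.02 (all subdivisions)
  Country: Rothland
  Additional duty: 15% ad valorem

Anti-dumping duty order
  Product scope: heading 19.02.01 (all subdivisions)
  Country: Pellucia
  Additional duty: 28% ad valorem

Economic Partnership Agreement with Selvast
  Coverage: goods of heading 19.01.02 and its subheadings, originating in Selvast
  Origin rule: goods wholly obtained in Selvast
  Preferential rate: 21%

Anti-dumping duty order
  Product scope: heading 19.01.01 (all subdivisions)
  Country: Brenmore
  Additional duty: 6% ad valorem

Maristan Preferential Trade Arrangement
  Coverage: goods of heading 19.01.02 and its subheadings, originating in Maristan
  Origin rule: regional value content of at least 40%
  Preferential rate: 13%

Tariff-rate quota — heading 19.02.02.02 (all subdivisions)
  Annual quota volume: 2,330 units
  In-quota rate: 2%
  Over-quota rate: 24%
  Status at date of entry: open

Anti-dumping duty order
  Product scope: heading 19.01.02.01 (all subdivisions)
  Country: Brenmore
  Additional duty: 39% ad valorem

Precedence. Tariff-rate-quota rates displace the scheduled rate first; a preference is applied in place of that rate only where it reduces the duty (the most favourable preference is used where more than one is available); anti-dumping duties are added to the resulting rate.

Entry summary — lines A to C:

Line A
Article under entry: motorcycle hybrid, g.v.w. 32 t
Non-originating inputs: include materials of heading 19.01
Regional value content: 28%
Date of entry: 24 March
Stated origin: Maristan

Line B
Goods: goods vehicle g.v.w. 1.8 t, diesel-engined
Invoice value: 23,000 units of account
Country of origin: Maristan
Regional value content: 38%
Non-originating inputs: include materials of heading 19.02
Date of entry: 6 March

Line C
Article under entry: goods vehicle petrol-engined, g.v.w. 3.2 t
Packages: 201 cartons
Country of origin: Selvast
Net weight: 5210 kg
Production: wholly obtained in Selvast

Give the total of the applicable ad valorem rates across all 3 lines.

Line A: motorcycle → 19.01; hybrid → 19.01.02; g.v.w. 32 t → 19.01.02.02. Scheduled 4%. Maristan agreement on 19.02.04.03: 19.01.02.02 not covered; Maristan agreement on 19.01.02: RVC < 40%. → 4%.
Line B: goods vehicle → 19.02; diesel-engined → 19.02.03; g.v.w. 1.8 t → 19.02.03.03. Scheduled 19%. Maristan agreement on 19.02.04.03: 19.02.03.03 not covered; Maristan agreement on 19.01.02: 19.02.03.03 not covered. → 19%.
Line C: goods vehicle → 19.02; petrol-engined → 19.02.04; g.v.w. 3.2 t → 19.02.04.01. Scheduled 33%. Selvast agreement on 19.01.02: 19.02.04.01 not covered. → 33%.
Sum: 4% + 19% + 33% = 56%.

56%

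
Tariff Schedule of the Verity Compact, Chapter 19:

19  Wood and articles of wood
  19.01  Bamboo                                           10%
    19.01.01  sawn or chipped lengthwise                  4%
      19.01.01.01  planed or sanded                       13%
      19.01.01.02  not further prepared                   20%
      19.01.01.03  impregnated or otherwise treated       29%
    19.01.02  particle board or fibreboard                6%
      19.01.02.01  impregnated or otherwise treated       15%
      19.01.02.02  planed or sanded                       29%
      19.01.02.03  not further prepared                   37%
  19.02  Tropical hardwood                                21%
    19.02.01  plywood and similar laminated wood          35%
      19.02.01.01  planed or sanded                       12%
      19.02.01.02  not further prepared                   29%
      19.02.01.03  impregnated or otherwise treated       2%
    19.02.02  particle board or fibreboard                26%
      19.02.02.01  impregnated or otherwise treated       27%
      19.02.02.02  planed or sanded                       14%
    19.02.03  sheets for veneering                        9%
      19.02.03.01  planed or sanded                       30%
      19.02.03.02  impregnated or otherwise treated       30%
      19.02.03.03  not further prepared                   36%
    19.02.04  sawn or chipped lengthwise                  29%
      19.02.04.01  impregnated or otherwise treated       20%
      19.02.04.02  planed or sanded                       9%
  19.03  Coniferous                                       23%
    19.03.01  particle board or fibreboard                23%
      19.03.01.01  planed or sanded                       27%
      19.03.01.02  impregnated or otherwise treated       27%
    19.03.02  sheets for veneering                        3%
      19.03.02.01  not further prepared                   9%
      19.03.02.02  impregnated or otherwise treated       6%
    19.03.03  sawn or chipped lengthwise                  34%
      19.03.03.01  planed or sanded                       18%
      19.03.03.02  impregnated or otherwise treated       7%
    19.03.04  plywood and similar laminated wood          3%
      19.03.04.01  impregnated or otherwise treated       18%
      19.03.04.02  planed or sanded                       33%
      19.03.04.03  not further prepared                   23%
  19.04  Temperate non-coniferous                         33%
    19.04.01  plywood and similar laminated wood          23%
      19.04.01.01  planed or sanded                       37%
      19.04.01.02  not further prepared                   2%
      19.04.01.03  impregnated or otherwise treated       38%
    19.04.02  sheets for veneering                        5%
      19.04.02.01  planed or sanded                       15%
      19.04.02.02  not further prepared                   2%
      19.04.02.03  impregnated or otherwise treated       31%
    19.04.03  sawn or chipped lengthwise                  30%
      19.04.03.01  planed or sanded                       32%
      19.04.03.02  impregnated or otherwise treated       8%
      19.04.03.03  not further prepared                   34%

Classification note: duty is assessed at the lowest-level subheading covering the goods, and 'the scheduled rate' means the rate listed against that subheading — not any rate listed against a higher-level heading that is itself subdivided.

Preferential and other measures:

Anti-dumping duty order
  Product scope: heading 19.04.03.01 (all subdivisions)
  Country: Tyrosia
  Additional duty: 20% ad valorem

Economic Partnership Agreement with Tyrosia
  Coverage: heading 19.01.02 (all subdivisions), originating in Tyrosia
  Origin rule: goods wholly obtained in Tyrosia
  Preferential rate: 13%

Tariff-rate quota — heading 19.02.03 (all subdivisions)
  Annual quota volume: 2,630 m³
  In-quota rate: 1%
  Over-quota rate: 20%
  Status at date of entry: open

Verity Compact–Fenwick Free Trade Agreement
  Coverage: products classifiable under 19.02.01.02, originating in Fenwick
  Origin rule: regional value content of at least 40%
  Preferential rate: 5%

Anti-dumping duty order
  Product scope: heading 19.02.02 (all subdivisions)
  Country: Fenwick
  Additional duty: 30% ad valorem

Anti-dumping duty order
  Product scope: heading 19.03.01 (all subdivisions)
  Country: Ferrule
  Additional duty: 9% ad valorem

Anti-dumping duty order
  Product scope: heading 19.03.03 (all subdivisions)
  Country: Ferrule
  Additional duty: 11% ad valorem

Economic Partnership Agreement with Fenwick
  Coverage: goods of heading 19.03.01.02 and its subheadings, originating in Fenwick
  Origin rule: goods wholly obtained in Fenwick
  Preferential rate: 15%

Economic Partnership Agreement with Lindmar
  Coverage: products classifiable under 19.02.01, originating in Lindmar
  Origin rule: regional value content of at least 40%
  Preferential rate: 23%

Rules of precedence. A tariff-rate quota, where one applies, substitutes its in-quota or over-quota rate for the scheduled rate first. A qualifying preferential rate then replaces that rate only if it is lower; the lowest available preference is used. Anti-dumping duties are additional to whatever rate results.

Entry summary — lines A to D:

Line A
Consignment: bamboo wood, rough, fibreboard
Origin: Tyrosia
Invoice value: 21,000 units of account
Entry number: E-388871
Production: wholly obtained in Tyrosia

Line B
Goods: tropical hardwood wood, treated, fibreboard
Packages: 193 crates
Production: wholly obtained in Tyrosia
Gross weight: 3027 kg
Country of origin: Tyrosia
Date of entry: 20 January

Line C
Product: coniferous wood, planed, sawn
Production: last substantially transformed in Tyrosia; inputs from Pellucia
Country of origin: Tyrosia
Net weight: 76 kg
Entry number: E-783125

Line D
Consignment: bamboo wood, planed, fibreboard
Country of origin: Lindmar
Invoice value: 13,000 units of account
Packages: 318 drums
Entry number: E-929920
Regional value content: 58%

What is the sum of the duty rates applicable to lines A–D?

87%

Line A: bamboo → 19.01; fibreboard → 19.01.02; rough → 19.01.02.03. Scheduled 37%. Tyrosia agreement on 19.01.02: wholly obtained → 13% available; preferential 13%. → 13%.
Line B: tropical hardwood → 19.02; fibreboard → 19.02.02; treated → 19.02.02.01. Scheduled 27%. Tyrosia agreement on 19.01.02: 19.02.02.01 not covered. → 27%.
Line C: coniferous → 19.03; sawn → 19.03.03; planed → 19.03.03.01. Scheduled 18%. Tyrosia agreement on 19.01.02: 19.03.03.01 not covered. → 18%.
Line D: bamboo → 19.01; fibreboard → 19.01.02; planed → 19.01.02.02. Scheduled 29%. Lindmar agreement on 19.02.01: 19.01.02.02 not covered. → 29%.
Sum: 13% + 27% + 18% + 29% = 87%.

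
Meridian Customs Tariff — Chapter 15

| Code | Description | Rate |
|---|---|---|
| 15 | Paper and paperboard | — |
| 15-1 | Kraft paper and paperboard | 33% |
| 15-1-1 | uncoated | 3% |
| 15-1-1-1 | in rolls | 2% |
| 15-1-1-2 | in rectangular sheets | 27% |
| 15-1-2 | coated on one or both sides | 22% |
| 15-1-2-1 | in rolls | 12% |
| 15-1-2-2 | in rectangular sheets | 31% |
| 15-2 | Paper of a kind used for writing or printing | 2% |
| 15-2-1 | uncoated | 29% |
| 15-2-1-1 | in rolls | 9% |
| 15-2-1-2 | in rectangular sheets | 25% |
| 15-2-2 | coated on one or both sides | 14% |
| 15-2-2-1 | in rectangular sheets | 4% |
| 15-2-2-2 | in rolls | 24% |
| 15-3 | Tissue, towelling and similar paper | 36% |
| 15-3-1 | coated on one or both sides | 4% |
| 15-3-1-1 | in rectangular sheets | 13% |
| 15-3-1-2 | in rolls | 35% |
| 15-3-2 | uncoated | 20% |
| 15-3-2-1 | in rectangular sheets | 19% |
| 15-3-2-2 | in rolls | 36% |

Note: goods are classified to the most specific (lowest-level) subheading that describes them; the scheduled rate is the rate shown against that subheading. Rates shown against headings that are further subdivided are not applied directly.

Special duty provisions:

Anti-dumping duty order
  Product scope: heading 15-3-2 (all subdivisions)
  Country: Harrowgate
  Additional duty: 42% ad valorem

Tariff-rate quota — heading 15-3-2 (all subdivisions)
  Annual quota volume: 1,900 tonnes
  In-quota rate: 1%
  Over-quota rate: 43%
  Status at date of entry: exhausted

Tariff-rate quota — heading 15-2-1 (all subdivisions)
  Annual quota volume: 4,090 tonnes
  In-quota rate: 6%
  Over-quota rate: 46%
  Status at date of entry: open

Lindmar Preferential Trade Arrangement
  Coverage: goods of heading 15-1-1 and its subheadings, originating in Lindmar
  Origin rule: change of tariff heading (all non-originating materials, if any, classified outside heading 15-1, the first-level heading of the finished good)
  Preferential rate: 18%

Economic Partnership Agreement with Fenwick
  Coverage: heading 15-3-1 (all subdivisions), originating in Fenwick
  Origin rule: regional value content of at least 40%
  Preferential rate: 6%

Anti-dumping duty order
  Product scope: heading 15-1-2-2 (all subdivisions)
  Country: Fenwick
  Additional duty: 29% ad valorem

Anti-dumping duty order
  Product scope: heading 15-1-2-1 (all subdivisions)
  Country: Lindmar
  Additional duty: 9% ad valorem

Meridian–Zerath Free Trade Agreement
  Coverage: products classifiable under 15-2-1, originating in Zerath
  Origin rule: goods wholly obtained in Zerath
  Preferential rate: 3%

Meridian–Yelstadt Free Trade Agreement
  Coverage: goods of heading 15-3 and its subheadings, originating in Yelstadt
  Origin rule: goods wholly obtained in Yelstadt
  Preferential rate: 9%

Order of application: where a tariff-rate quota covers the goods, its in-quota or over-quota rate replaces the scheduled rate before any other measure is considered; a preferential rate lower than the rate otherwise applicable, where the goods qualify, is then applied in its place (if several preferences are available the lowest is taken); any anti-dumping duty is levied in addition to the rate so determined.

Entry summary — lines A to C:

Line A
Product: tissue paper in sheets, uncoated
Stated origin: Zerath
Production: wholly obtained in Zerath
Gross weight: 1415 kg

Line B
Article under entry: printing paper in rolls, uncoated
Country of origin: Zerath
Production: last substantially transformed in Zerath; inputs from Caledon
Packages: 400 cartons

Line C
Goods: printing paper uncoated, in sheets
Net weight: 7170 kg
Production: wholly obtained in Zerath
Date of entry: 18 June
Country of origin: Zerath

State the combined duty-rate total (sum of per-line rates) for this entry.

Line A: tissue paper → 15-3; uncoated → 15-3-2; in sheets → 15-3-2-1. Scheduled 19%. quota on 15-3-2 exhausted → over-quota 43%; Zerath agreement on 15-2-1: 15-3-2-1 not covered. → 43%.
Line B: printing paper → 15-2; uncoated → 15-2-1; in rolls → 15-2-1-1. Scheduled 9%. quota on 15-2-1 open → in-quota 6%; Zerath agreement on 15-2-1: not wholly obtained. → 6%.
Line C: printing paper → 15-2; uncoated → 15-2-1; in sheets → 15-2-1-2. Scheduled 25%. quota on 15-2-1 open → in-quota 6%; Zerath agreement on 15-2-1: wholly obtained → 3% available; preferential 3%. → 3%.
Sum: 43% + 6% + 3% = 52%.

52%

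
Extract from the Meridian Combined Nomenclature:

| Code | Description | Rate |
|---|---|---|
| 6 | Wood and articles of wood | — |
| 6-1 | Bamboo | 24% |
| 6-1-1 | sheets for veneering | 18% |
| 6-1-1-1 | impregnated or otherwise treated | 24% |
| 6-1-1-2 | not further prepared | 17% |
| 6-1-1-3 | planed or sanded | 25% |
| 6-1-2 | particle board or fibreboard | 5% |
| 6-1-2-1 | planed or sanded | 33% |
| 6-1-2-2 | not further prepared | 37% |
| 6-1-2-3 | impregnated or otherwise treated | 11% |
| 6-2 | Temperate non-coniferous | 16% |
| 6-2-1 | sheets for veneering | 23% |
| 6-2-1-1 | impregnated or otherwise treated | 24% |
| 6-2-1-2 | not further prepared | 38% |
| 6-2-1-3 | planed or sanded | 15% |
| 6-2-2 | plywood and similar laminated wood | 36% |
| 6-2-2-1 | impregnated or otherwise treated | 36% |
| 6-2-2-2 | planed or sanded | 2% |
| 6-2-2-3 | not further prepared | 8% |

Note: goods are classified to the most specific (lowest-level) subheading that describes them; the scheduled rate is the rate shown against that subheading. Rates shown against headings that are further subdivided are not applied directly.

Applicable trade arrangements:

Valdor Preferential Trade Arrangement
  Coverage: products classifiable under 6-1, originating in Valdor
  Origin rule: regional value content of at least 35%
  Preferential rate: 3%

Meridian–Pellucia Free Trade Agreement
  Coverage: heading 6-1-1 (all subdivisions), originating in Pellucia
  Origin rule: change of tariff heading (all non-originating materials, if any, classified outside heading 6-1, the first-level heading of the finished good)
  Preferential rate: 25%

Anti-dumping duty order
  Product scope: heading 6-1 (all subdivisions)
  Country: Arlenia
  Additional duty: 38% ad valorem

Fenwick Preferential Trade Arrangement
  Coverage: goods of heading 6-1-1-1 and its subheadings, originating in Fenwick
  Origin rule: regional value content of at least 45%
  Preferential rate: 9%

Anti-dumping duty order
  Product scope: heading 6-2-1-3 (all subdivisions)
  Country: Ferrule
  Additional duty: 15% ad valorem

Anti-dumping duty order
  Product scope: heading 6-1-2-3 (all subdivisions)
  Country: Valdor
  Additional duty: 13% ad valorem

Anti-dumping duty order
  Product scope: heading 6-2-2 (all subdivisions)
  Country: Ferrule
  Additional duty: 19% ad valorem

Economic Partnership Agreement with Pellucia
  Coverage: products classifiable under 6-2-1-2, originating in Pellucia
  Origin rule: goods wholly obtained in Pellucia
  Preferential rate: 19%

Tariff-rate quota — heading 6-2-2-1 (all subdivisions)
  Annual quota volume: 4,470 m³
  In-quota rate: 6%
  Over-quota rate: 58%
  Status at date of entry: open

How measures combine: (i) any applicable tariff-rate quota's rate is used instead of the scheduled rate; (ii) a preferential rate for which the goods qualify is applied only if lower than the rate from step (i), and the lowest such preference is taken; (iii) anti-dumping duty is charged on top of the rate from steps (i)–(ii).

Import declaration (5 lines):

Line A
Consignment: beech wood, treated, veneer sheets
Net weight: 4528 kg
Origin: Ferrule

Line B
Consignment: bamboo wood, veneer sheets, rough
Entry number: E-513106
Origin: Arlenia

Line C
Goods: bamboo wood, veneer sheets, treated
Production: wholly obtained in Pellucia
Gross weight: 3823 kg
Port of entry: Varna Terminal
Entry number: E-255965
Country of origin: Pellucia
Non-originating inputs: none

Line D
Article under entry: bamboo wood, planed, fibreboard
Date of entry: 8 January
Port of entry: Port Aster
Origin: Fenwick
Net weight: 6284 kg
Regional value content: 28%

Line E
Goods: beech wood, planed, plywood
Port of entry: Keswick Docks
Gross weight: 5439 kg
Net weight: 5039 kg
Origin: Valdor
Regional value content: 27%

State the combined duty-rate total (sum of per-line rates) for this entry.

Line A: beech → 6-2; veneer sheets → 6-2-1; treated → 6-2-1-1. Scheduled 24%. No special measure applies. → 24%.
Line B: bamboo → 6-1; veneer sheets → 6-1-1; rough → 6-1-1-2. Scheduled 17%. anti-dumping (Arlenia, 6-1): +38%; total 17% + 38% = 55%. → 55%.
Line C: bamboo → 6-1; veneer sheets → 6-1-1; treated → 6-1-1-1. Scheduled 24%. Pellucia agreement on 6-1-1: CTH met → 25% available; Pellucia agreement on 6-2-1-2: 6-1-1-1 not covered; preference 25% not lower than 24% → no reduction. → 24%.
Line D: bamboo → 6-1; fibreboard → 6-1-2; planed → 6-1-2-1. Scheduled 33%. Fenwick agreement on 6-1-1-1: 6-1-2-1 not covered. → 33%.
Line E: beech → 6-2; plywood → 6-2-2; planed → 6-2-2-2. Scheduled 2%. Valdor agreement on 6-1: 6-2-2-2 not covered. → 2%.
Sum: 24% + 55% + 24% + 33% + 2% = 138%.

138%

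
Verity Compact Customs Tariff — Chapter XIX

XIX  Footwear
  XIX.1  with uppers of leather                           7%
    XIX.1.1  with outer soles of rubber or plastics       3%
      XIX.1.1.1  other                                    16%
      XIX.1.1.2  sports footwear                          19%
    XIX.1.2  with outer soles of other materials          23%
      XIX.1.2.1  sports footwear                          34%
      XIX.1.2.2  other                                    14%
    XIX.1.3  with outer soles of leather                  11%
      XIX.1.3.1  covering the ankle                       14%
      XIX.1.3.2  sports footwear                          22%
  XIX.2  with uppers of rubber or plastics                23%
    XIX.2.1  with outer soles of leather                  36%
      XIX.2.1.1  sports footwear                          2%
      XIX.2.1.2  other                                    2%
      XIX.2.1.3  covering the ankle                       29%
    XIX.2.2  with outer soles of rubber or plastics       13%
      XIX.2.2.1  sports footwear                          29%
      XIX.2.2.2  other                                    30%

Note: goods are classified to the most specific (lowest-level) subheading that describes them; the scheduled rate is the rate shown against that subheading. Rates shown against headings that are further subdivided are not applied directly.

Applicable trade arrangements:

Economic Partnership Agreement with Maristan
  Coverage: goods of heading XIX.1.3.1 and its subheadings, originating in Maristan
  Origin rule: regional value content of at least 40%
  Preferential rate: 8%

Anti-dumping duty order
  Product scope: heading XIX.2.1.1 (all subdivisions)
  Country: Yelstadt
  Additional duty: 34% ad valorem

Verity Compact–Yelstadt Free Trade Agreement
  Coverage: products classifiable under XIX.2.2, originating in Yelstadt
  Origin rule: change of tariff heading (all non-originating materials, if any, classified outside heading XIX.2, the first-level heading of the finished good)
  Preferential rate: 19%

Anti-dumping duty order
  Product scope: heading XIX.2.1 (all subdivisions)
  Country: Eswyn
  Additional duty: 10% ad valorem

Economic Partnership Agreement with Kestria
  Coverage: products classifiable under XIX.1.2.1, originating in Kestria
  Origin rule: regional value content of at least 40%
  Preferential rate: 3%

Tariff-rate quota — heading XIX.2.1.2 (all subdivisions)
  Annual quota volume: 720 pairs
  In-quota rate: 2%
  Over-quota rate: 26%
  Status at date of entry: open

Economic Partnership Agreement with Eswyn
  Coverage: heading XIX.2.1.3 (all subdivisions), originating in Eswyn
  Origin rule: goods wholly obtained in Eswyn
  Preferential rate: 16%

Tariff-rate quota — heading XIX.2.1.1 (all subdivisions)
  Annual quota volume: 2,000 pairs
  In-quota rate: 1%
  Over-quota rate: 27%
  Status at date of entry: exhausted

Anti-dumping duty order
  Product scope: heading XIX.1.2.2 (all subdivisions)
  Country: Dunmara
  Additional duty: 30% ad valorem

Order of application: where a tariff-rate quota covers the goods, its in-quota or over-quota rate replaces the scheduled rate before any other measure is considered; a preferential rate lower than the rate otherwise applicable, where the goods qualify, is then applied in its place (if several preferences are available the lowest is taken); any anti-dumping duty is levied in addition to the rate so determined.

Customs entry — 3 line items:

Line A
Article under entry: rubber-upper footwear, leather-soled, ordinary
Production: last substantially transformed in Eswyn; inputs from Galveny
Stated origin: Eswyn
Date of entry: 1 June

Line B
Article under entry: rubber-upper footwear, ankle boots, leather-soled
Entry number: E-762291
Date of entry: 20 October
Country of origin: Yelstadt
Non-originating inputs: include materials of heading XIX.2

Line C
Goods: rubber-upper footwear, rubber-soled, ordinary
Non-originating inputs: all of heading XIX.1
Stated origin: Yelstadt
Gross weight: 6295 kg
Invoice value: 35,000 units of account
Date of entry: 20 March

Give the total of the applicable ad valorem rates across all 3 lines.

Line A: rubber-upper → XIX.2; leather-soled → XIX.2.1; ordinary → XIX.2.1.2. Scheduled 2%. quota on XIX.2.1.2 open → in-quota 2%; Eswyn agreement on XIX.2.1.3: XIX.2.1.2 not covered; anti-dumping (Eswyn, XIX.2.1): +10%; total 2% + 10% = 12%. → 12%.
Line B: rubber-upper → XIX.2; leather-soled → XIX.2.1; ankle boots → XIX.2.1.3. Scheduled 29%. Yelstadt agreement on XIX.2.2: XIX.2.1.3 not covered. → 29%.
Line C: rubber-upper → XIX.2; rubber-soled → XIX.2.2; ordinary → XIX.2.2.2. Scheduled 30%. Yelstadt agreement on XIX.2.2: CTH met → 19% available; preferential 19%. → 19%.
Sum: 12% + 29% + 19% = 60%.

60%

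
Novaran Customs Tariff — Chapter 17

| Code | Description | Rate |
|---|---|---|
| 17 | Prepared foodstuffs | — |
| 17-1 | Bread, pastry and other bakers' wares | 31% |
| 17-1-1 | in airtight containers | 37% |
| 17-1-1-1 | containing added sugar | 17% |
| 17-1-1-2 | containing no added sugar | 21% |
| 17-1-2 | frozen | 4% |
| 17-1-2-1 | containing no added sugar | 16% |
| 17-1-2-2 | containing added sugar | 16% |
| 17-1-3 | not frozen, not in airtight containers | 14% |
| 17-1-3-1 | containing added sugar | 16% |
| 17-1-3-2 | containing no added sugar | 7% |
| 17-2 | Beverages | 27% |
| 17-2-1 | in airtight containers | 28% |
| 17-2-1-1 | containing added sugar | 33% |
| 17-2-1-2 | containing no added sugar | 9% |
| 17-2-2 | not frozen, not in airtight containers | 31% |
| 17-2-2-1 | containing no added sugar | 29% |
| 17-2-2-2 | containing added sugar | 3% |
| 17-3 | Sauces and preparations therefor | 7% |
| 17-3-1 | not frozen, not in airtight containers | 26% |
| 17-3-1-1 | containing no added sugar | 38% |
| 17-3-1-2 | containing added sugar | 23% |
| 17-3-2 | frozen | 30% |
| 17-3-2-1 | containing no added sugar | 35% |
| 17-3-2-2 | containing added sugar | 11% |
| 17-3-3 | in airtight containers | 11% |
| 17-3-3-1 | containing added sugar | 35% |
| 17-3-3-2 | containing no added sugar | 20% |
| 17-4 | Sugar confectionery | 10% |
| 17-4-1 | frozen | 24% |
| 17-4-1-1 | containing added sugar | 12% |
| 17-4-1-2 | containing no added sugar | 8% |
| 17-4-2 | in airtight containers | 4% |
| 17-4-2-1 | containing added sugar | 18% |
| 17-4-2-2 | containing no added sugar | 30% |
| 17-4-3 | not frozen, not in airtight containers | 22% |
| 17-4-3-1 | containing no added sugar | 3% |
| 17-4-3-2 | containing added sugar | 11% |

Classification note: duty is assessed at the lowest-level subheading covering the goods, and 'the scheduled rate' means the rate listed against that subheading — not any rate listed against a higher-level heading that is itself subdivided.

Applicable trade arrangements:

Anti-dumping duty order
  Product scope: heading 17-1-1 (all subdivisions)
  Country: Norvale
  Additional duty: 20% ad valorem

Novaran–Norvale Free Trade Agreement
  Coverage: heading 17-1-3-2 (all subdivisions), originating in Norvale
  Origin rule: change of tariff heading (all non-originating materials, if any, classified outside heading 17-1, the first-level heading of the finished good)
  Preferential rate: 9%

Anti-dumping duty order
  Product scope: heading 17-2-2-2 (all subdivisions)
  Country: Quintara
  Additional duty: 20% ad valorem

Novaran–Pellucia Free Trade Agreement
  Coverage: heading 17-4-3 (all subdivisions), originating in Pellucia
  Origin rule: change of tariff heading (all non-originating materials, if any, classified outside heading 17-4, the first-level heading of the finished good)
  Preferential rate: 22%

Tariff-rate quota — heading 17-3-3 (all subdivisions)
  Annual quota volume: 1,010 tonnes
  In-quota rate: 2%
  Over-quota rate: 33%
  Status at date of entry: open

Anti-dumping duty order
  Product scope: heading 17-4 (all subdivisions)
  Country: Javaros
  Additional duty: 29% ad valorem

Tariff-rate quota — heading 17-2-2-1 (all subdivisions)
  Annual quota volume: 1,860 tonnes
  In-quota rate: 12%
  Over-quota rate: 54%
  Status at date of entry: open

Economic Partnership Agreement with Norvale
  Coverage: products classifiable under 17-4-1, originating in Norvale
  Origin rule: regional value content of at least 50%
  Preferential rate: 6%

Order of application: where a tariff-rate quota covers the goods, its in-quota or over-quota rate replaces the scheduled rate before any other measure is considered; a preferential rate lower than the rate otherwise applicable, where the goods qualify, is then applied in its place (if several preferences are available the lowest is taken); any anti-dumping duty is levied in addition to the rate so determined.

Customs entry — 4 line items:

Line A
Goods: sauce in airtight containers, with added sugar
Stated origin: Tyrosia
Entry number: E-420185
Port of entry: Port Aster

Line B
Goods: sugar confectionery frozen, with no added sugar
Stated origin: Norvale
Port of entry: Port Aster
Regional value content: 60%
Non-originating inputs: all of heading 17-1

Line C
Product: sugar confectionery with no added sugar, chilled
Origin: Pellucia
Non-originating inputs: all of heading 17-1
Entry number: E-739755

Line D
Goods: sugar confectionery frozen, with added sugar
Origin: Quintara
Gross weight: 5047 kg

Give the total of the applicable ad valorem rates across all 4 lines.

Line A: sauce → 17-3; in airtight containers → 17-3-3; with added sugar → 17-3-3-1. Scheduled 35%. quota on 17-3-3 open → in-quota 2%. → 2%.
Line B: sugar confectionery → 17-4; frozen → 17-4-1; with no added sugar → 17-4-1-2. Scheduled 8%. Norvale agreement on 17-1-3-2: 17-4-1-2 not covered; Norvale agreement on 17-4-1: RVC ≥ 50% → 6% available; preferential 6%. → 6%.
Line C: sugar confectionery → 17-4; chilled → 17-4-3; with no added sugar → 17-4-3-1. Scheduled 3%. Pellucia agreement on 17-4-3: CTH met → 22% available; preference 22% not lower than 3% → no reduction. → 3%.
Line D: sugar confectionery → 17-4; frozen → 17-4-1; with added sugar → 17-4-1-1. Scheduled 12%. No special measure applies. → 12%.
Sum: 2% + 6% + 3% + 12% = 23%.

23%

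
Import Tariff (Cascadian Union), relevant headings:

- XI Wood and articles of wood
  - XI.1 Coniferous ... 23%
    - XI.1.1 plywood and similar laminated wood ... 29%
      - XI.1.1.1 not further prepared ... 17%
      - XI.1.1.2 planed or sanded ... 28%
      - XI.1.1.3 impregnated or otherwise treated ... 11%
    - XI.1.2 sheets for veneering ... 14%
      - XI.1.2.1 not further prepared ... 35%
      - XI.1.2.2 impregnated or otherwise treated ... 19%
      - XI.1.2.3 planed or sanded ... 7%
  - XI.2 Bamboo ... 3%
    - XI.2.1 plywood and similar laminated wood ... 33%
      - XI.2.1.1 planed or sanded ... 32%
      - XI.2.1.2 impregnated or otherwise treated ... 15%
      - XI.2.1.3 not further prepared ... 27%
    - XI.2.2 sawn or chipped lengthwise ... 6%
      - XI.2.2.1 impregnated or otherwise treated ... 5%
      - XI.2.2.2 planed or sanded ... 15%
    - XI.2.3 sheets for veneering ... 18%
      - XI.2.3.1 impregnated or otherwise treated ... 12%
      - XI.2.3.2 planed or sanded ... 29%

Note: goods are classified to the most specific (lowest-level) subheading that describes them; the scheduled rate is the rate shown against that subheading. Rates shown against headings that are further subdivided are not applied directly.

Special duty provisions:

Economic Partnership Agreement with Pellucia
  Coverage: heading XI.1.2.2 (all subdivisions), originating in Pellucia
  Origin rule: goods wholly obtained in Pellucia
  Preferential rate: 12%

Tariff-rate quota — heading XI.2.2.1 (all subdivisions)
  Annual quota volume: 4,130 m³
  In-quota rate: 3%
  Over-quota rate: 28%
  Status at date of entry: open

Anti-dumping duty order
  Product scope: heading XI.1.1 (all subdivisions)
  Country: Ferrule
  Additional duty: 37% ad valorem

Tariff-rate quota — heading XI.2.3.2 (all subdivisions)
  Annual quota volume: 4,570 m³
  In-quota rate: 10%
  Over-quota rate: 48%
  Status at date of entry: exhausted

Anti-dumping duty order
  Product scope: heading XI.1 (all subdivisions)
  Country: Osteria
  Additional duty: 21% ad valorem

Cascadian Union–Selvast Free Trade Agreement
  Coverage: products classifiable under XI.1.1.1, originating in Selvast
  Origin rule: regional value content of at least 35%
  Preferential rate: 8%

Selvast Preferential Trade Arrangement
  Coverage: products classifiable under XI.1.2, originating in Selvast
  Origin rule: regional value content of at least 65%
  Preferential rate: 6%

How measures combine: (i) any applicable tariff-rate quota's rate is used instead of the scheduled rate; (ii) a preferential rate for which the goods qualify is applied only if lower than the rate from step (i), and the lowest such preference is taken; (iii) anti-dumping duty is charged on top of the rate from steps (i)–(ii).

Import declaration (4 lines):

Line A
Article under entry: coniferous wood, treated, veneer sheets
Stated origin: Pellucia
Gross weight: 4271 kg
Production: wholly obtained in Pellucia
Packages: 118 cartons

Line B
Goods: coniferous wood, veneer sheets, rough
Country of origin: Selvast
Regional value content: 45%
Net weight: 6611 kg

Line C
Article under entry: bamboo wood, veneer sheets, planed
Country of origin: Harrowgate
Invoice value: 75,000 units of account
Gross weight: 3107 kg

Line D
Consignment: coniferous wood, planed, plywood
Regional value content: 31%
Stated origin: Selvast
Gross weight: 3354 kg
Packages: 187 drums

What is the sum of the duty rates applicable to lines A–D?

123%

Line A: coniferous → XI.1; veneer sheets → XI.1.2; treated → XI.1.2.2. Scheduled 19%. Pellucia agreement on XI.1.2.2: wholly obtained → 12% available; preferential 12%. → 12%.
Line B: coniferous → XI.1; veneer sheets → XI.1.2; rough → XI.1.2.1. Scheduled 35%. Selvast agreement on XI.1.1.1: XI.1.2.1 not covered; Selvast agreement on XI.1.2: RVC < 65%. → 35%.
Line C: bamboo → XI.2; veneer sheets → XI.2.3; planed → XI.2.3.2. Scheduled 29%. quota on XI.2.3.2 exhausted → over-quota 48%. → 48%.
Line D: coniferous → XI.1; plywood → XI.1.1; planed → XI.1.1.2. Scheduled 28%. Selvast agreement on XI.1.1.1: XI.1.1.2 not covered; Selvast agreement on XI.1.2: XI.1.1.2 not covered. → 28%.
Sum: 12% + 35% + 48% + 28% = 123%.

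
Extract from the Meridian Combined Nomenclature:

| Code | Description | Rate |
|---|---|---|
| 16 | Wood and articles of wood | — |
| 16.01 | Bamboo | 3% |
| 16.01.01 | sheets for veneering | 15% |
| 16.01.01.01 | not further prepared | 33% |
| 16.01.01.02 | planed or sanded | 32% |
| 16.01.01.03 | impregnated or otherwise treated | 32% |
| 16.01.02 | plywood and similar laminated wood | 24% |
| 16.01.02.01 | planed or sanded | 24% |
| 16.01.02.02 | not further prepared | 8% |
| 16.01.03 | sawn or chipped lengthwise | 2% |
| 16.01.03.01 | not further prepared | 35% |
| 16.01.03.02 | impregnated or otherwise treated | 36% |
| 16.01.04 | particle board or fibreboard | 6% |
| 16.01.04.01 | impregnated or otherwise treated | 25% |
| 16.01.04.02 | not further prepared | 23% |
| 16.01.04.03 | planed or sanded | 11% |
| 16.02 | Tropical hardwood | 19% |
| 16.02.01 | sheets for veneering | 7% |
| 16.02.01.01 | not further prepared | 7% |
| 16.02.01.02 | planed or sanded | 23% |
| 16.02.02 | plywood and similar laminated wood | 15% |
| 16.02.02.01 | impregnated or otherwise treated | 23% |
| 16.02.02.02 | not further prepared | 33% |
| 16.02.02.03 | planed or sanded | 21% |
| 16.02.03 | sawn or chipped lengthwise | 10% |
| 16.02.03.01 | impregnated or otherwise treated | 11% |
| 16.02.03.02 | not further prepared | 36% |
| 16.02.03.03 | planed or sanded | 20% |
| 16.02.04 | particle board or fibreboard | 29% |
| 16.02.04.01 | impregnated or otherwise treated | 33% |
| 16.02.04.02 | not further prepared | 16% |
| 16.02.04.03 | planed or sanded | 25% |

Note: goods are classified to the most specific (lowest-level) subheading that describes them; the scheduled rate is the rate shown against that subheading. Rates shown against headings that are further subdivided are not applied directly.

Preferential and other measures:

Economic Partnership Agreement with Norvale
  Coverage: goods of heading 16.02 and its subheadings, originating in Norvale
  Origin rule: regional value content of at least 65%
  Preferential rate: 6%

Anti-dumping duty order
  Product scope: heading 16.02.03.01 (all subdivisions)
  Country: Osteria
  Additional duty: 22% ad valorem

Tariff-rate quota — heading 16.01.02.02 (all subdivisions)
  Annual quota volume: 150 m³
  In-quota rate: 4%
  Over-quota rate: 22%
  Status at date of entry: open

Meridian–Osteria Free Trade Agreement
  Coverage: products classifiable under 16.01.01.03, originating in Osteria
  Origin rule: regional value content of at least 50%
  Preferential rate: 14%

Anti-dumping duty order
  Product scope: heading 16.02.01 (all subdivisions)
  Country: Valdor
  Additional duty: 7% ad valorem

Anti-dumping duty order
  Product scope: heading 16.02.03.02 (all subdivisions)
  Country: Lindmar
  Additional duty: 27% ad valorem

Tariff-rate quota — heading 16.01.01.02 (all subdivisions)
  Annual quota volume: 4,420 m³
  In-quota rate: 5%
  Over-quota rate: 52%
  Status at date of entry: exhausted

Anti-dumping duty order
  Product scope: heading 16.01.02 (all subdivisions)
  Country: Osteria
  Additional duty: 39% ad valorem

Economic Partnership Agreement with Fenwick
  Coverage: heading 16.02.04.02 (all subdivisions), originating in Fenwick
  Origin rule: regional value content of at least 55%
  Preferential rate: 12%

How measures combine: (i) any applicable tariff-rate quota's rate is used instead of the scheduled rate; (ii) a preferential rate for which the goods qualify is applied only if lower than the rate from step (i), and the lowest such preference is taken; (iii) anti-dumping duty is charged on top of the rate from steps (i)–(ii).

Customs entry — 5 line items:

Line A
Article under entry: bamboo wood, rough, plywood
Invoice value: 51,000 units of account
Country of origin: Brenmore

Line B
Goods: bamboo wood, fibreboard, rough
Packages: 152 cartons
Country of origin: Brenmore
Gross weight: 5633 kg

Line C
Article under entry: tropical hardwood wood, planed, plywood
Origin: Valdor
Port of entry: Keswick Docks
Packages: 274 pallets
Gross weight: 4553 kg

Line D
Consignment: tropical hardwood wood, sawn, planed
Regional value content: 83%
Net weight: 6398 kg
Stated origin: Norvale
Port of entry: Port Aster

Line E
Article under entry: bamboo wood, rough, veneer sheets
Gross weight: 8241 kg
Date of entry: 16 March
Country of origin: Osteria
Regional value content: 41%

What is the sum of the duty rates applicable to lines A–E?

Line A: bamboo → 16.01; plywood → 16.01.02; rough → 16.01.02.02. Scheduled 8%. quota on 16.01.02.02 open → in-quota 4%. → 4%.
Line B: bamboo → 16.01; fibreboard → 16.01.04; rough → 16.01.04.02. Scheduled 23%. No special measure applies. → 23%.
Line C: tropical hardwood → 16.02; plywood → 16.02.02; planed → 16.02.02.03. Scheduled 21%. No special measure applies. → 21%.
Line D: tropical hardwood → 16.02; sawn → 16.02.03; planed → 16.02.03.03. Scheduled 20%. Norvale agreement on 16.02: RVC ≥ 65% → 6% available; preferential 6%. → 6%.
Line E: bamboo → 16.01; veneer sheets → 16.01.01; rough → 16.01.01.01. Scheduled 33%. Osteria agreement on 16.01.01.03: 16.01.01.01 not covered. → 33%.
Sum: 4% + 23% + 21% + 6% + 33% = 87%.

87%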